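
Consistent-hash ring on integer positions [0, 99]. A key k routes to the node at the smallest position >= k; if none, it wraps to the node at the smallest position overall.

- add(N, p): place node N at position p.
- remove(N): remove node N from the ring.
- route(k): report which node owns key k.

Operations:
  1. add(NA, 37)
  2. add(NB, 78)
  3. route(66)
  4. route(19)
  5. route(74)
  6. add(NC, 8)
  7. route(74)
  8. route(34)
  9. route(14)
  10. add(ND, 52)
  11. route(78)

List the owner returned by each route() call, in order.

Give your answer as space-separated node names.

Answer: NB NA NB NB NA NA NB

Derivation:
Op 1: add NA@37 -> ring=[37:NA]
Op 2: add NB@78 -> ring=[37:NA,78:NB]
Op 3: route key 66: smallest pos >= 66 is 78 -> NB
Op 4: route key 19: smallest pos >= 19 is 37 -> NA
Op 5: route key 74: smallest pos >= 74 is 78 -> NB
Op 6: add NC@8 -> ring=[8:NC,37:NA,78:NB]
Op 7: route key 74: smallest pos >= 74 is 78 -> NB
Op 8: route key 34: smallest pos >= 34 is 37 -> NA
Op 9: route key 14: smallest pos >= 14 is 37 -> NA
Op 10: add ND@52 -> ring=[8:NC,37:NA,52:ND,78:NB]
Op 11: route key 78: smallest pos >= 78 is 78 -> NB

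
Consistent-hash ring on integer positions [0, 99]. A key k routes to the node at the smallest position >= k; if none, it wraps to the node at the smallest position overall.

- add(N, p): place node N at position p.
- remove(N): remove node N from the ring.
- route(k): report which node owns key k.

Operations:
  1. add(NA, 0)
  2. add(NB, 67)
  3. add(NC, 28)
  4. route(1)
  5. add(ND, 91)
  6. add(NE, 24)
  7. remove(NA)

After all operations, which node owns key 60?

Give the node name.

Answer: NB

Derivation:
Op 1: add NA@0 -> ring=[0:NA]
Op 2: add NB@67 -> ring=[0:NA,67:NB]
Op 3: add NC@28 -> ring=[0:NA,28:NC,67:NB]
Op 4: route key 1: smallest pos >= 1 is 28 -> NC
Op 5: add ND@91 -> ring=[0:NA,28:NC,67:NB,91:ND]
Op 6: add NE@24 -> ring=[0:NA,24:NE,28:NC,67:NB,91:ND]
Op 7: remove NA -> ring=[24:NE,28:NC,67:NB,91:ND]
Final route key 60: smallest pos >= 60 is 67 -> NB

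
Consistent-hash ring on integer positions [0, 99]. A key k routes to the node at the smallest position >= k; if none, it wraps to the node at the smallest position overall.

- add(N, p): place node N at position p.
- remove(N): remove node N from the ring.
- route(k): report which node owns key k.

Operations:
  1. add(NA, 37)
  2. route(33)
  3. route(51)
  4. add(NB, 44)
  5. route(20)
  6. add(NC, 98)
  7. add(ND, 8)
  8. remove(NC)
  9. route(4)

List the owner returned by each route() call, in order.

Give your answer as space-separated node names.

Answer: NA NA NA ND

Derivation:
Op 1: add NA@37 -> ring=[37:NA]
Op 2: route key 33: smallest pos >= 33 is 37 -> NA
Op 3: route key 51: none >= 51, wrap to smallest pos 37 -> NA
Op 4: add NB@44 -> ring=[37:NA,44:NB]
Op 5: route key 20: smallest pos >= 20 is 37 -> NA
Op 6: add NC@98 -> ring=[37:NA,44:NB,98:NC]
Op 7: add ND@8 -> ring=[8:ND,37:NA,44:NB,98:NC]
Op 8: remove NC -> ring=[8:ND,37:NA,44:NB]
Op 9: route key 4: smallest pos >= 4 is 8 -> ND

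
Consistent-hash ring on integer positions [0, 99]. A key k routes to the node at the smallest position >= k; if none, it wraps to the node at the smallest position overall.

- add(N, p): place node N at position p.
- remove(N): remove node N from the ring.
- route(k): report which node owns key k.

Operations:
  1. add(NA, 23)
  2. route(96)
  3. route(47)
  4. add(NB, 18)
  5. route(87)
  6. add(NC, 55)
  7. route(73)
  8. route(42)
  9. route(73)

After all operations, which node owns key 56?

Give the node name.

Answer: NB

Derivation:
Op 1: add NA@23 -> ring=[23:NA]
Op 2: route key 96: none >= 96, wrap to smallest pos 23 -> NA
Op 3: route key 47: none >= 47, wrap to smallest pos 23 -> NA
Op 4: add NB@18 -> ring=[18:NB,23:NA]
Op 5: route key 87: none >= 87, wrap to smallest pos 18 -> NB
Op 6: add NC@55 -> ring=[18:NB,23:NA,55:NC]
Op 7: route key 73: none >= 73, wrap to smallest pos 18 -> NB
Op 8: route key 42: smallest pos >= 42 is 55 -> NC
Op 9: route key 73: none >= 73, wrap to smallest pos 18 -> NB
Final route key 56: none >= 56, wrap to smallest pos 18 -> NB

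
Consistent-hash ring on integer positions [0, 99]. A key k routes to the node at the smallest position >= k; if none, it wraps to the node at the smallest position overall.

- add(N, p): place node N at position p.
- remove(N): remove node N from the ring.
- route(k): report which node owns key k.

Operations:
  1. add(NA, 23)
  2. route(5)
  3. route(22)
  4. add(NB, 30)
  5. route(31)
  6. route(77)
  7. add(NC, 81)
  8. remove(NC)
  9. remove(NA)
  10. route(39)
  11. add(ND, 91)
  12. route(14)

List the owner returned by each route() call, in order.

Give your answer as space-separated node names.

Answer: NA NA NA NA NB NB

Derivation:
Op 1: add NA@23 -> ring=[23:NA]
Op 2: route key 5: smallest pos >= 5 is 23 -> NA
Op 3: route key 22: smallest pos >= 22 is 23 -> NA
Op 4: add NB@30 -> ring=[23:NA,30:NB]
Op 5: route key 31: none >= 31, wrap to smallest pos 23 -> NA
Op 6: route key 77: none >= 77, wrap to smallest pos 23 -> NA
Op 7: add NC@81 -> ring=[23:NA,30:NB,81:NC]
Op 8: remove NC -> ring=[23:NA,30:NB]
Op 9: remove NA -> ring=[30:NB]
Op 10: route key 39: none >= 39, wrap to smallest pos 30 -> NB
Op 11: add ND@91 -> ring=[30:NB,91:ND]
Op 12: route key 14: smallest pos >= 14 is 30 -> NB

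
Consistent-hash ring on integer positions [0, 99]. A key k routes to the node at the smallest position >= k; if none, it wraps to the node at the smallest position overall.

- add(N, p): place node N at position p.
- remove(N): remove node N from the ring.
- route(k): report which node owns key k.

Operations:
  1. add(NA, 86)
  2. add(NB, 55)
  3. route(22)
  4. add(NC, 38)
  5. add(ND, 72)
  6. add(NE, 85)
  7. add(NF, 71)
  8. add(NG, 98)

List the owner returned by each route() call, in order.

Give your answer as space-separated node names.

Answer: NB

Derivation:
Op 1: add NA@86 -> ring=[86:NA]
Op 2: add NB@55 -> ring=[55:NB,86:NA]
Op 3: route key 22: smallest pos >= 22 is 55 -> NB
Op 4: add NC@38 -> ring=[38:NC,55:NB,86:NA]
Op 5: add ND@72 -> ring=[38:NC,55:NB,72:ND,86:NA]
Op 6: add NE@85 -> ring=[38:NC,55:NB,72:ND,85:NE,86:NA]
Op 7: add NF@71 -> ring=[38:NC,55:NB,71:NF,72:ND,85:NE,86:NA]
Op 8: add NG@98 -> ring=[38:NC,55:NB,71:NF,72:ND,85:NE,86:NA,98:NG]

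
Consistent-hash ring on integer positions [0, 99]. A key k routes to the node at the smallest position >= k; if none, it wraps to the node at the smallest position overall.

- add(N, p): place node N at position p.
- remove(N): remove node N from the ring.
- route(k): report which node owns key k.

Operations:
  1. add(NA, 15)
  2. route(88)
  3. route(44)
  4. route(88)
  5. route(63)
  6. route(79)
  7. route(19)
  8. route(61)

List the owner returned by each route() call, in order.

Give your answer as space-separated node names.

Answer: NA NA NA NA NA NA NA

Derivation:
Op 1: add NA@15 -> ring=[15:NA]
Op 2: route key 88: none >= 88, wrap to smallest pos 15 -> NA
Op 3: route key 44: none >= 44, wrap to smallest pos 15 -> NA
Op 4: route key 88: none >= 88, wrap to smallest pos 15 -> NA
Op 5: route key 63: none >= 63, wrap to smallest pos 15 -> NA
Op 6: route key 79: none >= 79, wrap to smallest pos 15 -> NA
Op 7: route key 19: none >= 19, wrap to smallest pos 15 -> NA
Op 8: route key 61: none >= 61, wrap to smallest pos 15 -> NA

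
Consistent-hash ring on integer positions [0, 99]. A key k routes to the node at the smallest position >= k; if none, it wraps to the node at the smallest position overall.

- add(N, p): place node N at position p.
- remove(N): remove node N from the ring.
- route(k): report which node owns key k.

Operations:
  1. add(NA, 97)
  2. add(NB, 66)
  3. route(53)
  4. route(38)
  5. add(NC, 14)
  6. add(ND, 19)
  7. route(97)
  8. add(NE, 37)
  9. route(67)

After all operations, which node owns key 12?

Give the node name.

Answer: NC

Derivation:
Op 1: add NA@97 -> ring=[97:NA]
Op 2: add NB@66 -> ring=[66:NB,97:NA]
Op 3: route key 53: smallest pos >= 53 is 66 -> NB
Op 4: route key 38: smallest pos >= 38 is 66 -> NB
Op 5: add NC@14 -> ring=[14:NC,66:NB,97:NA]
Op 6: add ND@19 -> ring=[14:NC,19:ND,66:NB,97:NA]
Op 7: route key 97: smallest pos >= 97 is 97 -> NA
Op 8: add NE@37 -> ring=[14:NC,19:ND,37:NE,66:NB,97:NA]
Op 9: route key 67: smallest pos >= 67 is 97 -> NA
Final route key 12: smallest pos >= 12 is 14 -> NC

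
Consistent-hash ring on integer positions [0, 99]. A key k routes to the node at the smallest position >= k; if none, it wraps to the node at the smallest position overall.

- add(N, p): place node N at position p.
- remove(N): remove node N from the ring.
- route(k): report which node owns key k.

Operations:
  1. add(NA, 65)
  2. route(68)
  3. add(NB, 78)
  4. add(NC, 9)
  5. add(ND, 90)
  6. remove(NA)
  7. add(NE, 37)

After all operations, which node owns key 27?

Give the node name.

Answer: NE

Derivation:
Op 1: add NA@65 -> ring=[65:NA]
Op 2: route key 68: none >= 68, wrap to smallest pos 65 -> NA
Op 3: add NB@78 -> ring=[65:NA,78:NB]
Op 4: add NC@9 -> ring=[9:NC,65:NA,78:NB]
Op 5: add ND@90 -> ring=[9:NC,65:NA,78:NB,90:ND]
Op 6: remove NA -> ring=[9:NC,78:NB,90:ND]
Op 7: add NE@37 -> ring=[9:NC,37:NE,78:NB,90:ND]
Final route key 27: smallest pos >= 27 is 37 -> NE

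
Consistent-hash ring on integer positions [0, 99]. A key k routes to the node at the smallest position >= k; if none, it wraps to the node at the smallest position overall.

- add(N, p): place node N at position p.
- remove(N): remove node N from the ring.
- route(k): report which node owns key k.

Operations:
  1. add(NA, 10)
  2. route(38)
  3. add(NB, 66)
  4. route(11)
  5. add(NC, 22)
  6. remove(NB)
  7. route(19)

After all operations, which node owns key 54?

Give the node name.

Answer: NA

Derivation:
Op 1: add NA@10 -> ring=[10:NA]
Op 2: route key 38: none >= 38, wrap to smallest pos 10 -> NA
Op 3: add NB@66 -> ring=[10:NA,66:NB]
Op 4: route key 11: smallest pos >= 11 is 66 -> NB
Op 5: add NC@22 -> ring=[10:NA,22:NC,66:NB]
Op 6: remove NB -> ring=[10:NA,22:NC]
Op 7: route key 19: smallest pos >= 19 is 22 -> NC
Final route key 54: none >= 54, wrap to smallest pos 10 -> NA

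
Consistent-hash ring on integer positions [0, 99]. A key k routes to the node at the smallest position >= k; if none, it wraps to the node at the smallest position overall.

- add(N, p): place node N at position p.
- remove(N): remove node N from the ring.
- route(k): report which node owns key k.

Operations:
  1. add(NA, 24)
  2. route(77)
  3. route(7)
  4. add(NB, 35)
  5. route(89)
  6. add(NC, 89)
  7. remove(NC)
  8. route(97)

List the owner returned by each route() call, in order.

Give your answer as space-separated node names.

Op 1: add NA@24 -> ring=[24:NA]
Op 2: route key 77: none >= 77, wrap to smallest pos 24 -> NA
Op 3: route key 7: smallest pos >= 7 is 24 -> NA
Op 4: add NB@35 -> ring=[24:NA,35:NB]
Op 5: route key 89: none >= 89, wrap to smallest pos 24 -> NA
Op 6: add NC@89 -> ring=[24:NA,35:NB,89:NC]
Op 7: remove NC -> ring=[24:NA,35:NB]
Op 8: route key 97: none >= 97, wrap to smallest pos 24 -> NA

Answer: NA NA NA NA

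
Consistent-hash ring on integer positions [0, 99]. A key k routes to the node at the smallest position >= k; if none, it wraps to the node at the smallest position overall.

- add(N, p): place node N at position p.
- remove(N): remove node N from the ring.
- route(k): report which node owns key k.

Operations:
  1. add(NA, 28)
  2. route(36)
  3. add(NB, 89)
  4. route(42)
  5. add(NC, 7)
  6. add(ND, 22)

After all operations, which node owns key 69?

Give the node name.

Answer: NB

Derivation:
Op 1: add NA@28 -> ring=[28:NA]
Op 2: route key 36: none >= 36, wrap to smallest pos 28 -> NA
Op 3: add NB@89 -> ring=[28:NA,89:NB]
Op 4: route key 42: smallest pos >= 42 is 89 -> NB
Op 5: add NC@7 -> ring=[7:NC,28:NA,89:NB]
Op 6: add ND@22 -> ring=[7:NC,22:ND,28:NA,89:NB]
Final route key 69: smallest pos >= 69 is 89 -> NB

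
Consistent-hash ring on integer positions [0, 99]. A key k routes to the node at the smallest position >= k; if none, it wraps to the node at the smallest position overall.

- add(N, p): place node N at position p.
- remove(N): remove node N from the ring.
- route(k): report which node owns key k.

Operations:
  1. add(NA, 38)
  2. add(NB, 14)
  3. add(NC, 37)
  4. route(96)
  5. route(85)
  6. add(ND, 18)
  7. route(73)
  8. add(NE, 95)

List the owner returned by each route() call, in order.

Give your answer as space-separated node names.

Op 1: add NA@38 -> ring=[38:NA]
Op 2: add NB@14 -> ring=[14:NB,38:NA]
Op 3: add NC@37 -> ring=[14:NB,37:NC,38:NA]
Op 4: route key 96: none >= 96, wrap to smallest pos 14 -> NB
Op 5: route key 85: none >= 85, wrap to smallest pos 14 -> NB
Op 6: add ND@18 -> ring=[14:NB,18:ND,37:NC,38:NA]
Op 7: route key 73: none >= 73, wrap to smallest pos 14 -> NB
Op 8: add NE@95 -> ring=[14:NB,18:ND,37:NC,38:NA,95:NE]

Answer: NB NB NB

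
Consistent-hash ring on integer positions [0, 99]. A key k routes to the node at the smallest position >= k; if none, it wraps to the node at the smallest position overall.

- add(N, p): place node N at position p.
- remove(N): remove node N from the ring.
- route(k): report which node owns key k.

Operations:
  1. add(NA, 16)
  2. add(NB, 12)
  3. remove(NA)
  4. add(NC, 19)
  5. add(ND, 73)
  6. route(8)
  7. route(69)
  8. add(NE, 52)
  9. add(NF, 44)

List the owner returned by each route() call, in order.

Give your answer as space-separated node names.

Answer: NB ND

Derivation:
Op 1: add NA@16 -> ring=[16:NA]
Op 2: add NB@12 -> ring=[12:NB,16:NA]
Op 3: remove NA -> ring=[12:NB]
Op 4: add NC@19 -> ring=[12:NB,19:NC]
Op 5: add ND@73 -> ring=[12:NB,19:NC,73:ND]
Op 6: route key 8: smallest pos >= 8 is 12 -> NB
Op 7: route key 69: smallest pos >= 69 is 73 -> ND
Op 8: add NE@52 -> ring=[12:NB,19:NC,52:NE,73:ND]
Op 9: add NF@44 -> ring=[12:NB,19:NC,44:NF,52:NE,73:ND]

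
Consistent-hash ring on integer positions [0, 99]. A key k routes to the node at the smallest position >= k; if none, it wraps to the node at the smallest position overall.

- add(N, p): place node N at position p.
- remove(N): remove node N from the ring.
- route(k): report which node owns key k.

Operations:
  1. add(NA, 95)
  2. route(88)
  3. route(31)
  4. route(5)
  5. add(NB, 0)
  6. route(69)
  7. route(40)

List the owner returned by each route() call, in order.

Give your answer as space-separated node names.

Op 1: add NA@95 -> ring=[95:NA]
Op 2: route key 88: smallest pos >= 88 is 95 -> NA
Op 3: route key 31: smallest pos >= 31 is 95 -> NA
Op 4: route key 5: smallest pos >= 5 is 95 -> NA
Op 5: add NB@0 -> ring=[0:NB,95:NA]
Op 6: route key 69: smallest pos >= 69 is 95 -> NA
Op 7: route key 40: smallest pos >= 40 is 95 -> NA

Answer: NA NA NA NA NA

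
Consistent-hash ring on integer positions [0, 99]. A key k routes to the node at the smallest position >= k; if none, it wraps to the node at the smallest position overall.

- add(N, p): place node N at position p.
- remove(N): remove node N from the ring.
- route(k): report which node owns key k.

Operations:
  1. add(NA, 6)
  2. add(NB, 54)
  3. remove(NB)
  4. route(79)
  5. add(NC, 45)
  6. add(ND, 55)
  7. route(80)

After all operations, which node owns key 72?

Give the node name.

Op 1: add NA@6 -> ring=[6:NA]
Op 2: add NB@54 -> ring=[6:NA,54:NB]
Op 3: remove NB -> ring=[6:NA]
Op 4: route key 79: none >= 79, wrap to smallest pos 6 -> NA
Op 5: add NC@45 -> ring=[6:NA,45:NC]
Op 6: add ND@55 -> ring=[6:NA,45:NC,55:ND]
Op 7: route key 80: none >= 80, wrap to smallest pos 6 -> NA
Final route key 72: none >= 72, wrap to smallest pos 6 -> NA

Answer: NA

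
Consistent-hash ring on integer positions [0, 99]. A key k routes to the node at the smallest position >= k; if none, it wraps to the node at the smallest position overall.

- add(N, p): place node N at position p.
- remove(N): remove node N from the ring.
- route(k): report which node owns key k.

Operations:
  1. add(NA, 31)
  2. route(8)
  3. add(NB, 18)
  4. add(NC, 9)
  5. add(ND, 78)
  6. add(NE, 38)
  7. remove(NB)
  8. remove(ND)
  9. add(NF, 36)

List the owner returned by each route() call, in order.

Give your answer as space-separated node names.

Op 1: add NA@31 -> ring=[31:NA]
Op 2: route key 8: smallest pos >= 8 is 31 -> NA
Op 3: add NB@18 -> ring=[18:NB,31:NA]
Op 4: add NC@9 -> ring=[9:NC,18:NB,31:NA]
Op 5: add ND@78 -> ring=[9:NC,18:NB,31:NA,78:ND]
Op 6: add NE@38 -> ring=[9:NC,18:NB,31:NA,38:NE,78:ND]
Op 7: remove NB -> ring=[9:NC,31:NA,38:NE,78:ND]
Op 8: remove ND -> ring=[9:NC,31:NA,38:NE]
Op 9: add NF@36 -> ring=[9:NC,31:NA,36:NF,38:NE]

Answer: NA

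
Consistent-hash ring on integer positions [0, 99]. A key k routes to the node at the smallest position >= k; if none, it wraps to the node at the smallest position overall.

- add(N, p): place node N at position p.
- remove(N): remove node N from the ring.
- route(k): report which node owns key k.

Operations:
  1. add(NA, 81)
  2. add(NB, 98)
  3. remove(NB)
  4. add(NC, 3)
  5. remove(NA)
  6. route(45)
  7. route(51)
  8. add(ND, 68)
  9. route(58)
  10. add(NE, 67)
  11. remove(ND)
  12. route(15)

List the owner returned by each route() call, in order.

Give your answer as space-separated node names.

Op 1: add NA@81 -> ring=[81:NA]
Op 2: add NB@98 -> ring=[81:NA,98:NB]
Op 3: remove NB -> ring=[81:NA]
Op 4: add NC@3 -> ring=[3:NC,81:NA]
Op 5: remove NA -> ring=[3:NC]
Op 6: route key 45: none >= 45, wrap to smallest pos 3 -> NC
Op 7: route key 51: none >= 51, wrap to smallest pos 3 -> NC
Op 8: add ND@68 -> ring=[3:NC,68:ND]
Op 9: route key 58: smallest pos >= 58 is 68 -> ND
Op 10: add NE@67 -> ring=[3:NC,67:NE,68:ND]
Op 11: remove ND -> ring=[3:NC,67:NE]
Op 12: route key 15: smallest pos >= 15 is 67 -> NE

Answer: NC NC ND NE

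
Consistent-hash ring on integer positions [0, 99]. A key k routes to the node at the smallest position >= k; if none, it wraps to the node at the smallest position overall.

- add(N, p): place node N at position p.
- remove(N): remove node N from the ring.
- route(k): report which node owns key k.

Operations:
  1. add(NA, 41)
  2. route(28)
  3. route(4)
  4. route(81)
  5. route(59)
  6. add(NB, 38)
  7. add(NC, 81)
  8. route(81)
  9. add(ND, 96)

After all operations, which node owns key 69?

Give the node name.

Op 1: add NA@41 -> ring=[41:NA]
Op 2: route key 28: smallest pos >= 28 is 41 -> NA
Op 3: route key 4: smallest pos >= 4 is 41 -> NA
Op 4: route key 81: none >= 81, wrap to smallest pos 41 -> NA
Op 5: route key 59: none >= 59, wrap to smallest pos 41 -> NA
Op 6: add NB@38 -> ring=[38:NB,41:NA]
Op 7: add NC@81 -> ring=[38:NB,41:NA,81:NC]
Op 8: route key 81: smallest pos >= 81 is 81 -> NC
Op 9: add ND@96 -> ring=[38:NB,41:NA,81:NC,96:ND]
Final route key 69: smallest pos >= 69 is 81 -> NC

Answer: NC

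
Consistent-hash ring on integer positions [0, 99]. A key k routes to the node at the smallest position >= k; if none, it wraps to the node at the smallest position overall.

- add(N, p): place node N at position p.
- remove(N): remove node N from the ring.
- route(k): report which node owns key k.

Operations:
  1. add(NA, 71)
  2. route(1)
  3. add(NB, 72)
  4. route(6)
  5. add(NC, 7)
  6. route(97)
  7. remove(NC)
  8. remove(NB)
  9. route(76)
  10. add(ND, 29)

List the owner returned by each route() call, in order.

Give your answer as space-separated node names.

Op 1: add NA@71 -> ring=[71:NA]
Op 2: route key 1: smallest pos >= 1 is 71 -> NA
Op 3: add NB@72 -> ring=[71:NA,72:NB]
Op 4: route key 6: smallest pos >= 6 is 71 -> NA
Op 5: add NC@7 -> ring=[7:NC,71:NA,72:NB]
Op 6: route key 97: none >= 97, wrap to smallest pos 7 -> NC
Op 7: remove NC -> ring=[71:NA,72:NB]
Op 8: remove NB -> ring=[71:NA]
Op 9: route key 76: none >= 76, wrap to smallest pos 71 -> NA
Op 10: add ND@29 -> ring=[29:ND,71:NA]

Answer: NA NA NC NA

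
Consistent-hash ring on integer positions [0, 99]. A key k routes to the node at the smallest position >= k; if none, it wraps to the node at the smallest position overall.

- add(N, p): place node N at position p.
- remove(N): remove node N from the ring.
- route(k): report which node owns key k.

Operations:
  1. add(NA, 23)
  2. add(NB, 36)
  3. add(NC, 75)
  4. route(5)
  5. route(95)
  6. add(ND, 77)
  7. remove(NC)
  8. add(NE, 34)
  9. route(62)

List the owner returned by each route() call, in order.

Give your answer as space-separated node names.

Answer: NA NA ND

Derivation:
Op 1: add NA@23 -> ring=[23:NA]
Op 2: add NB@36 -> ring=[23:NA,36:NB]
Op 3: add NC@75 -> ring=[23:NA,36:NB,75:NC]
Op 4: route key 5: smallest pos >= 5 is 23 -> NA
Op 5: route key 95: none >= 95, wrap to smallest pos 23 -> NA
Op 6: add ND@77 -> ring=[23:NA,36:NB,75:NC,77:ND]
Op 7: remove NC -> ring=[23:NA,36:NB,77:ND]
Op 8: add NE@34 -> ring=[23:NA,34:NE,36:NB,77:ND]
Op 9: route key 62: smallest pos >= 62 is 77 -> ND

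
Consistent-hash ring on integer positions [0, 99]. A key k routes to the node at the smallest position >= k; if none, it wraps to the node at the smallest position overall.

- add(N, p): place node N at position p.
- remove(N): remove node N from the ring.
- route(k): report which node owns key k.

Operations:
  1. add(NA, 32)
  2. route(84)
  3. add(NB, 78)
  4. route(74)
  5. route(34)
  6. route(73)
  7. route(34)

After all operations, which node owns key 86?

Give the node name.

Op 1: add NA@32 -> ring=[32:NA]
Op 2: route key 84: none >= 84, wrap to smallest pos 32 -> NA
Op 3: add NB@78 -> ring=[32:NA,78:NB]
Op 4: route key 74: smallest pos >= 74 is 78 -> NB
Op 5: route key 34: smallest pos >= 34 is 78 -> NB
Op 6: route key 73: smallest pos >= 73 is 78 -> NB
Op 7: route key 34: smallest pos >= 34 is 78 -> NB
Final route key 86: none >= 86, wrap to smallest pos 32 -> NA

Answer: NA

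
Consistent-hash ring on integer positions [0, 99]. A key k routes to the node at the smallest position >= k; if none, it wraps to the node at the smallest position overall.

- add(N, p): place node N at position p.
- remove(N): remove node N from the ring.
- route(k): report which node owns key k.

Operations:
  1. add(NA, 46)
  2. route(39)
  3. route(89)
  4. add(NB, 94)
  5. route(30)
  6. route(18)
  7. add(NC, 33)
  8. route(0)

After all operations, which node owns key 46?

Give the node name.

Answer: NA

Derivation:
Op 1: add NA@46 -> ring=[46:NA]
Op 2: route key 39: smallest pos >= 39 is 46 -> NA
Op 3: route key 89: none >= 89, wrap to smallest pos 46 -> NA
Op 4: add NB@94 -> ring=[46:NA,94:NB]
Op 5: route key 30: smallest pos >= 30 is 46 -> NA
Op 6: route key 18: smallest pos >= 18 is 46 -> NA
Op 7: add NC@33 -> ring=[33:NC,46:NA,94:NB]
Op 8: route key 0: smallest pos >= 0 is 33 -> NC
Final route key 46: smallest pos >= 46 is 46 -> NA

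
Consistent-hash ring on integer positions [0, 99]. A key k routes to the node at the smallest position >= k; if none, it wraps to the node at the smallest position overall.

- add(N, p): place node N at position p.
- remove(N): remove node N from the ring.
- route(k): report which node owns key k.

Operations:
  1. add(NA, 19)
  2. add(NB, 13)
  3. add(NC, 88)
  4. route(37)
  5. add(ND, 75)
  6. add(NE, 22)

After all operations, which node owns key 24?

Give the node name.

Op 1: add NA@19 -> ring=[19:NA]
Op 2: add NB@13 -> ring=[13:NB,19:NA]
Op 3: add NC@88 -> ring=[13:NB,19:NA,88:NC]
Op 4: route key 37: smallest pos >= 37 is 88 -> NC
Op 5: add ND@75 -> ring=[13:NB,19:NA,75:ND,88:NC]
Op 6: add NE@22 -> ring=[13:NB,19:NA,22:NE,75:ND,88:NC]
Final route key 24: smallest pos >= 24 is 75 -> ND

Answer: ND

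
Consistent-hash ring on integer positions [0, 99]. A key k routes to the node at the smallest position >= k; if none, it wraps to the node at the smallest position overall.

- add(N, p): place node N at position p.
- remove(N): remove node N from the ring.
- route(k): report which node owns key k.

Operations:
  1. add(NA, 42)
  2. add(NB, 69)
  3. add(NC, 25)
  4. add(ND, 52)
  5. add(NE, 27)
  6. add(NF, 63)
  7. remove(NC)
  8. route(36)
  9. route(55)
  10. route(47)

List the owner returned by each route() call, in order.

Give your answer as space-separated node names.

Answer: NA NF ND

Derivation:
Op 1: add NA@42 -> ring=[42:NA]
Op 2: add NB@69 -> ring=[42:NA,69:NB]
Op 3: add NC@25 -> ring=[25:NC,42:NA,69:NB]
Op 4: add ND@52 -> ring=[25:NC,42:NA,52:ND,69:NB]
Op 5: add NE@27 -> ring=[25:NC,27:NE,42:NA,52:ND,69:NB]
Op 6: add NF@63 -> ring=[25:NC,27:NE,42:NA,52:ND,63:NF,69:NB]
Op 7: remove NC -> ring=[27:NE,42:NA,52:ND,63:NF,69:NB]
Op 8: route key 36: smallest pos >= 36 is 42 -> NA
Op 9: route key 55: smallest pos >= 55 is 63 -> NF
Op 10: route key 47: smallest pos >= 47 is 52 -> ND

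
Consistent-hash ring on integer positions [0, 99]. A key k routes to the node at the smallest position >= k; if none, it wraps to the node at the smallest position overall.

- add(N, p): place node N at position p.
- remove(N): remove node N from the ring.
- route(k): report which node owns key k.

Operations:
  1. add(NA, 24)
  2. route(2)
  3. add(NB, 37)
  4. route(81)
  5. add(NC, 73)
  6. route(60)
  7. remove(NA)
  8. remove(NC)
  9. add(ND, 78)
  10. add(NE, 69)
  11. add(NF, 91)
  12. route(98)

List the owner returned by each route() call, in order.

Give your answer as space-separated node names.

Answer: NA NA NC NB

Derivation:
Op 1: add NA@24 -> ring=[24:NA]
Op 2: route key 2: smallest pos >= 2 is 24 -> NA
Op 3: add NB@37 -> ring=[24:NA,37:NB]
Op 4: route key 81: none >= 81, wrap to smallest pos 24 -> NA
Op 5: add NC@73 -> ring=[24:NA,37:NB,73:NC]
Op 6: route key 60: smallest pos >= 60 is 73 -> NC
Op 7: remove NA -> ring=[37:NB,73:NC]
Op 8: remove NC -> ring=[37:NB]
Op 9: add ND@78 -> ring=[37:NB,78:ND]
Op 10: add NE@69 -> ring=[37:NB,69:NE,78:ND]
Op 11: add NF@91 -> ring=[37:NB,69:NE,78:ND,91:NF]
Op 12: route key 98: none >= 98, wrap to smallest pos 37 -> NB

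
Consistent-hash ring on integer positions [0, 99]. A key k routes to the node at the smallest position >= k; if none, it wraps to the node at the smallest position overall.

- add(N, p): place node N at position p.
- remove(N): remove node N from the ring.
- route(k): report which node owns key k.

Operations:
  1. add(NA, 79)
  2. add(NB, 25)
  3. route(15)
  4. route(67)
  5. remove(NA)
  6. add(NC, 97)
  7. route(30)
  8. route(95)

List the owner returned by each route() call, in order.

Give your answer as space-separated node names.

Answer: NB NA NC NC

Derivation:
Op 1: add NA@79 -> ring=[79:NA]
Op 2: add NB@25 -> ring=[25:NB,79:NA]
Op 3: route key 15: smallest pos >= 15 is 25 -> NB
Op 4: route key 67: smallest pos >= 67 is 79 -> NA
Op 5: remove NA -> ring=[25:NB]
Op 6: add NC@97 -> ring=[25:NB,97:NC]
Op 7: route key 30: smallest pos >= 30 is 97 -> NC
Op 8: route key 95: smallest pos >= 95 is 97 -> NC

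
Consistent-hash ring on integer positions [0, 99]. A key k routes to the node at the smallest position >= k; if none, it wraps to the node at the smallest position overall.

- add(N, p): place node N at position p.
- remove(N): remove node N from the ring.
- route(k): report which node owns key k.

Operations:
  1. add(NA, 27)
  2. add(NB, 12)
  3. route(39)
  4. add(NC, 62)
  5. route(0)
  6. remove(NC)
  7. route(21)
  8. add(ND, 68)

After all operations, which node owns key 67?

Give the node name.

Op 1: add NA@27 -> ring=[27:NA]
Op 2: add NB@12 -> ring=[12:NB,27:NA]
Op 3: route key 39: none >= 39, wrap to smallest pos 12 -> NB
Op 4: add NC@62 -> ring=[12:NB,27:NA,62:NC]
Op 5: route key 0: smallest pos >= 0 is 12 -> NB
Op 6: remove NC -> ring=[12:NB,27:NA]
Op 7: route key 21: smallest pos >= 21 is 27 -> NA
Op 8: add ND@68 -> ring=[12:NB,27:NA,68:ND]
Final route key 67: smallest pos >= 67 is 68 -> ND

Answer: ND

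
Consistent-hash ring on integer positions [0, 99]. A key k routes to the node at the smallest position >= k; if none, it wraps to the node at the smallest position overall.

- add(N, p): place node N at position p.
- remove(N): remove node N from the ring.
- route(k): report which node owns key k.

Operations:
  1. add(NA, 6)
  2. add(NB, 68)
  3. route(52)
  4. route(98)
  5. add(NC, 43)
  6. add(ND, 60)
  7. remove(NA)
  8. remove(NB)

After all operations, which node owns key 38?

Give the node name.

Op 1: add NA@6 -> ring=[6:NA]
Op 2: add NB@68 -> ring=[6:NA,68:NB]
Op 3: route key 52: smallest pos >= 52 is 68 -> NB
Op 4: route key 98: none >= 98, wrap to smallest pos 6 -> NA
Op 5: add NC@43 -> ring=[6:NA,43:NC,68:NB]
Op 6: add ND@60 -> ring=[6:NA,43:NC,60:ND,68:NB]
Op 7: remove NA -> ring=[43:NC,60:ND,68:NB]
Op 8: remove NB -> ring=[43:NC,60:ND]
Final route key 38: smallest pos >= 38 is 43 -> NC

Answer: NC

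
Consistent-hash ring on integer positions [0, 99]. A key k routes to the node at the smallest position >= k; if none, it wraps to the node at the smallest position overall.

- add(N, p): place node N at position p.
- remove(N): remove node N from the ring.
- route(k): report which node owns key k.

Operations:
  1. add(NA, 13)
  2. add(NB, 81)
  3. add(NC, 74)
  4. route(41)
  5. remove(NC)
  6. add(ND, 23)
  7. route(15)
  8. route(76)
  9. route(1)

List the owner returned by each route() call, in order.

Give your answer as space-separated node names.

Op 1: add NA@13 -> ring=[13:NA]
Op 2: add NB@81 -> ring=[13:NA,81:NB]
Op 3: add NC@74 -> ring=[13:NA,74:NC,81:NB]
Op 4: route key 41: smallest pos >= 41 is 74 -> NC
Op 5: remove NC -> ring=[13:NA,81:NB]
Op 6: add ND@23 -> ring=[13:NA,23:ND,81:NB]
Op 7: route key 15: smallest pos >= 15 is 23 -> ND
Op 8: route key 76: smallest pos >= 76 is 81 -> NB
Op 9: route key 1: smallest pos >= 1 is 13 -> NA

Answer: NC ND NB NA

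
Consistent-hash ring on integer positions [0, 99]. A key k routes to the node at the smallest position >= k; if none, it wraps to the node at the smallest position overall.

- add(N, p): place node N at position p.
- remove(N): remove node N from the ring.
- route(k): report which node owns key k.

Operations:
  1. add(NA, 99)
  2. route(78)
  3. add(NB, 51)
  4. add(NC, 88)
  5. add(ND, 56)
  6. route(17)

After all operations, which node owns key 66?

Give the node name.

Answer: NC

Derivation:
Op 1: add NA@99 -> ring=[99:NA]
Op 2: route key 78: smallest pos >= 78 is 99 -> NA
Op 3: add NB@51 -> ring=[51:NB,99:NA]
Op 4: add NC@88 -> ring=[51:NB,88:NC,99:NA]
Op 5: add ND@56 -> ring=[51:NB,56:ND,88:NC,99:NA]
Op 6: route key 17: smallest pos >= 17 is 51 -> NB
Final route key 66: smallest pos >= 66 is 88 -> NC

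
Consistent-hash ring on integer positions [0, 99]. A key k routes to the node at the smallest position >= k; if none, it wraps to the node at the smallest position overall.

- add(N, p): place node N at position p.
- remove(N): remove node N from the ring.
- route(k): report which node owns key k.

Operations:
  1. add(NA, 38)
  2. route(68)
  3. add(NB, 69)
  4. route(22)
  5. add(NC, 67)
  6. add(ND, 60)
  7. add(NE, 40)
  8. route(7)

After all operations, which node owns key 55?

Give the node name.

Answer: ND

Derivation:
Op 1: add NA@38 -> ring=[38:NA]
Op 2: route key 68: none >= 68, wrap to smallest pos 38 -> NA
Op 3: add NB@69 -> ring=[38:NA,69:NB]
Op 4: route key 22: smallest pos >= 22 is 38 -> NA
Op 5: add NC@67 -> ring=[38:NA,67:NC,69:NB]
Op 6: add ND@60 -> ring=[38:NA,60:ND,67:NC,69:NB]
Op 7: add NE@40 -> ring=[38:NA,40:NE,60:ND,67:NC,69:NB]
Op 8: route key 7: smallest pos >= 7 is 38 -> NA
Final route key 55: smallest pos >= 55 is 60 -> ND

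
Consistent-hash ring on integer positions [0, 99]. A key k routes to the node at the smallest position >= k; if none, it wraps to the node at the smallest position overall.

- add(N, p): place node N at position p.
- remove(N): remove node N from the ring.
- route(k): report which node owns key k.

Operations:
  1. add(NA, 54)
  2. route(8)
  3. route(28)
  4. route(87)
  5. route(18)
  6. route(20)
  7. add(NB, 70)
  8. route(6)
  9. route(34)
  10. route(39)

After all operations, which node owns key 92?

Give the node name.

Answer: NA

Derivation:
Op 1: add NA@54 -> ring=[54:NA]
Op 2: route key 8: smallest pos >= 8 is 54 -> NA
Op 3: route key 28: smallest pos >= 28 is 54 -> NA
Op 4: route key 87: none >= 87, wrap to smallest pos 54 -> NA
Op 5: route key 18: smallest pos >= 18 is 54 -> NA
Op 6: route key 20: smallest pos >= 20 is 54 -> NA
Op 7: add NB@70 -> ring=[54:NA,70:NB]
Op 8: route key 6: smallest pos >= 6 is 54 -> NA
Op 9: route key 34: smallest pos >= 34 is 54 -> NA
Op 10: route key 39: smallest pos >= 39 is 54 -> NA
Final route key 92: none >= 92, wrap to smallest pos 54 -> NA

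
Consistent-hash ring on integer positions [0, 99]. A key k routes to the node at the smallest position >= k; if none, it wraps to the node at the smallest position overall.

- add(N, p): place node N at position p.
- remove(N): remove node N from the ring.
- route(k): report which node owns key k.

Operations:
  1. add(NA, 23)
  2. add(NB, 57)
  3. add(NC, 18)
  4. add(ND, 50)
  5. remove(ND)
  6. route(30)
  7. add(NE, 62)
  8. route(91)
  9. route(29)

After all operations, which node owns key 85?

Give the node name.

Op 1: add NA@23 -> ring=[23:NA]
Op 2: add NB@57 -> ring=[23:NA,57:NB]
Op 3: add NC@18 -> ring=[18:NC,23:NA,57:NB]
Op 4: add ND@50 -> ring=[18:NC,23:NA,50:ND,57:NB]
Op 5: remove ND -> ring=[18:NC,23:NA,57:NB]
Op 6: route key 30: smallest pos >= 30 is 57 -> NB
Op 7: add NE@62 -> ring=[18:NC,23:NA,57:NB,62:NE]
Op 8: route key 91: none >= 91, wrap to smallest pos 18 -> NC
Op 9: route key 29: smallest pos >= 29 is 57 -> NB
Final route key 85: none >= 85, wrap to smallest pos 18 -> NC

Answer: NC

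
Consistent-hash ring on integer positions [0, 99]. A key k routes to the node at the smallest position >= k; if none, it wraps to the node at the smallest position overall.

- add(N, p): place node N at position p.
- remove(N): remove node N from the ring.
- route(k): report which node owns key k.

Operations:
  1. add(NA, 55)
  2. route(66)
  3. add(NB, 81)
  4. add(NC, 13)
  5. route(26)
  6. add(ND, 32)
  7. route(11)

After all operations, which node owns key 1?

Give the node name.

Answer: NC

Derivation:
Op 1: add NA@55 -> ring=[55:NA]
Op 2: route key 66: none >= 66, wrap to smallest pos 55 -> NA
Op 3: add NB@81 -> ring=[55:NA,81:NB]
Op 4: add NC@13 -> ring=[13:NC,55:NA,81:NB]
Op 5: route key 26: smallest pos >= 26 is 55 -> NA
Op 6: add ND@32 -> ring=[13:NC,32:ND,55:NA,81:NB]
Op 7: route key 11: smallest pos >= 11 is 13 -> NC
Final route key 1: smallest pos >= 1 is 13 -> NC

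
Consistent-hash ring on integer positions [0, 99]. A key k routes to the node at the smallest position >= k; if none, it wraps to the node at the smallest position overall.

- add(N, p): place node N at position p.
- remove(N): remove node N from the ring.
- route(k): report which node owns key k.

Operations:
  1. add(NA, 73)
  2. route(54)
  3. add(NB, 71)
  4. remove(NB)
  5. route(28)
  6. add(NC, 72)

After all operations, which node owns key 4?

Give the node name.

Op 1: add NA@73 -> ring=[73:NA]
Op 2: route key 54: smallest pos >= 54 is 73 -> NA
Op 3: add NB@71 -> ring=[71:NB,73:NA]
Op 4: remove NB -> ring=[73:NA]
Op 5: route key 28: smallest pos >= 28 is 73 -> NA
Op 6: add NC@72 -> ring=[72:NC,73:NA]
Final route key 4: smallest pos >= 4 is 72 -> NC

Answer: NC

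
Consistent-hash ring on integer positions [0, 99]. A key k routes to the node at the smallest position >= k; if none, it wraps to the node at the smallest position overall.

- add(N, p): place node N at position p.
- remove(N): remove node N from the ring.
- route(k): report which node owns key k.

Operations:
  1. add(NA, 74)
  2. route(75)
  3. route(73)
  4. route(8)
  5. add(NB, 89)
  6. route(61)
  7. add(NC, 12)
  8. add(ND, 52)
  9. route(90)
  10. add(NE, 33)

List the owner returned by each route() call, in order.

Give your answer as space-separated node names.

Answer: NA NA NA NA NC

Derivation:
Op 1: add NA@74 -> ring=[74:NA]
Op 2: route key 75: none >= 75, wrap to smallest pos 74 -> NA
Op 3: route key 73: smallest pos >= 73 is 74 -> NA
Op 4: route key 8: smallest pos >= 8 is 74 -> NA
Op 5: add NB@89 -> ring=[74:NA,89:NB]
Op 6: route key 61: smallest pos >= 61 is 74 -> NA
Op 7: add NC@12 -> ring=[12:NC,74:NA,89:NB]
Op 8: add ND@52 -> ring=[12:NC,52:ND,74:NA,89:NB]
Op 9: route key 90: none >= 90, wrap to smallest pos 12 -> NC
Op 10: add NE@33 -> ring=[12:NC,33:NE,52:ND,74:NA,89:NB]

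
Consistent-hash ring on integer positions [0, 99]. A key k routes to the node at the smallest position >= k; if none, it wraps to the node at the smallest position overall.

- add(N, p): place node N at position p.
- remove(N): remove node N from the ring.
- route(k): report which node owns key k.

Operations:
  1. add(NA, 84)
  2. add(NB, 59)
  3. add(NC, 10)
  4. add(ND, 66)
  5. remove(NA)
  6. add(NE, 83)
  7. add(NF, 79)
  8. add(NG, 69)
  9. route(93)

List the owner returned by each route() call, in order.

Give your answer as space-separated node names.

Op 1: add NA@84 -> ring=[84:NA]
Op 2: add NB@59 -> ring=[59:NB,84:NA]
Op 3: add NC@10 -> ring=[10:NC,59:NB,84:NA]
Op 4: add ND@66 -> ring=[10:NC,59:NB,66:ND,84:NA]
Op 5: remove NA -> ring=[10:NC,59:NB,66:ND]
Op 6: add NE@83 -> ring=[10:NC,59:NB,66:ND,83:NE]
Op 7: add NF@79 -> ring=[10:NC,59:NB,66:ND,79:NF,83:NE]
Op 8: add NG@69 -> ring=[10:NC,59:NB,66:ND,69:NG,79:NF,83:NE]
Op 9: route key 93: none >= 93, wrap to smallest pos 10 -> NC

Answer: NC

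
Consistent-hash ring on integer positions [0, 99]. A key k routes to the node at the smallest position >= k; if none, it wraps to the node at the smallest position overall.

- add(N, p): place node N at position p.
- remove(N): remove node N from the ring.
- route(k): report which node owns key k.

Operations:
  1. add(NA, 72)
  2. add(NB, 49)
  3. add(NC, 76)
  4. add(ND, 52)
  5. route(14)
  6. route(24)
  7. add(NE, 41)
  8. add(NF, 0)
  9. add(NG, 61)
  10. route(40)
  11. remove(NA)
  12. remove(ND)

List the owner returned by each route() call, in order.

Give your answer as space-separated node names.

Answer: NB NB NE

Derivation:
Op 1: add NA@72 -> ring=[72:NA]
Op 2: add NB@49 -> ring=[49:NB,72:NA]
Op 3: add NC@76 -> ring=[49:NB,72:NA,76:NC]
Op 4: add ND@52 -> ring=[49:NB,52:ND,72:NA,76:NC]
Op 5: route key 14: smallest pos >= 14 is 49 -> NB
Op 6: route key 24: smallest pos >= 24 is 49 -> NB
Op 7: add NE@41 -> ring=[41:NE,49:NB,52:ND,72:NA,76:NC]
Op 8: add NF@0 -> ring=[0:NF,41:NE,49:NB,52:ND,72:NA,76:NC]
Op 9: add NG@61 -> ring=[0:NF,41:NE,49:NB,52:ND,61:NG,72:NA,76:NC]
Op 10: route key 40: smallest pos >= 40 is 41 -> NE
Op 11: remove NA -> ring=[0:NF,41:NE,49:NB,52:ND,61:NG,76:NC]
Op 12: remove ND -> ring=[0:NF,41:NE,49:NB,61:NG,76:NC]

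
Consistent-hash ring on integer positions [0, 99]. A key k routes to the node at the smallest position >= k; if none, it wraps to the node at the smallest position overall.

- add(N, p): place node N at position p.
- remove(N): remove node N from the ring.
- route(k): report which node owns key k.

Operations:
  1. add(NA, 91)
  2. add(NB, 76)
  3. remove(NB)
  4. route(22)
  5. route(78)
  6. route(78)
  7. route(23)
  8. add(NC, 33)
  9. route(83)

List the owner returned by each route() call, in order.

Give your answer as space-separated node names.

Op 1: add NA@91 -> ring=[91:NA]
Op 2: add NB@76 -> ring=[76:NB,91:NA]
Op 3: remove NB -> ring=[91:NA]
Op 4: route key 22: smallest pos >= 22 is 91 -> NA
Op 5: route key 78: smallest pos >= 78 is 91 -> NA
Op 6: route key 78: smallest pos >= 78 is 91 -> NA
Op 7: route key 23: smallest pos >= 23 is 91 -> NA
Op 8: add NC@33 -> ring=[33:NC,91:NA]
Op 9: route key 83: smallest pos >= 83 is 91 -> NA

Answer: NA NA NA NA NA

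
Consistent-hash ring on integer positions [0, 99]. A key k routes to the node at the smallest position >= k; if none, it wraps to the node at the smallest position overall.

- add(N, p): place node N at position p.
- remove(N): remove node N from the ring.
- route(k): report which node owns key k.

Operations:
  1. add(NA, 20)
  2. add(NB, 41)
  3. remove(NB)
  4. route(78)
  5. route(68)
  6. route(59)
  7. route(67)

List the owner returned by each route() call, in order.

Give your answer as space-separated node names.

Op 1: add NA@20 -> ring=[20:NA]
Op 2: add NB@41 -> ring=[20:NA,41:NB]
Op 3: remove NB -> ring=[20:NA]
Op 4: route key 78: none >= 78, wrap to smallest pos 20 -> NA
Op 5: route key 68: none >= 68, wrap to smallest pos 20 -> NA
Op 6: route key 59: none >= 59, wrap to smallest pos 20 -> NA
Op 7: route key 67: none >= 67, wrap to smallest pos 20 -> NA

Answer: NA NA NA NA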